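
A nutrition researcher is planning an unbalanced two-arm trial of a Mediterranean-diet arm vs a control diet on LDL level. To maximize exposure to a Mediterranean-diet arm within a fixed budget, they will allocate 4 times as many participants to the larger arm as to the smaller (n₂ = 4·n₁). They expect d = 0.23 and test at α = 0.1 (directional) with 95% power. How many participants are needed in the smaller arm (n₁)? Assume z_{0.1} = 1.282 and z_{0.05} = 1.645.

n₁ = 203

With allocation ratio k = n₂/n₁ = 4, Var(x̄₁−x̄₂) = σ²(1/n₁ + 1/(k·n₁)) = σ²·(k+1)/(k·n₁).
So n₁ = (1 + 1/k)·((z_{α} + z_β)/d)² = 1.250 × (2.927/0.23)².
n₁ = 1.250 × 161.95 = 202.4.
Round up: n₁ = 203, giving n₂ = 4 × 203 = 812.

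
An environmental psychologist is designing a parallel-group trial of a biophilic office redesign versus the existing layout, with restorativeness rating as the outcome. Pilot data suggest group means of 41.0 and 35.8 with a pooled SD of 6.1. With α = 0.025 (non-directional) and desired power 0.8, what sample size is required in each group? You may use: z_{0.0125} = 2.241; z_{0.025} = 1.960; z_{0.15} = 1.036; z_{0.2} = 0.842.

Cohen's d = |M₁ − M₂| / SD_pooled = |41.0 − 35.8| / 6.1 = 5.2 / 6.1 = 0.852.
For two independent groups with equal n: n = 2·((z_{α/2} + z_β) / d)².
z_{α/2} + z_β = 2.241 + 0.842 = 3.083.
n = 2 × (3.083 / 0.852)² = 2 × 3.619² = 2 × 13.09 = 26.2.
Round up to the next whole participant.

n = 27 per group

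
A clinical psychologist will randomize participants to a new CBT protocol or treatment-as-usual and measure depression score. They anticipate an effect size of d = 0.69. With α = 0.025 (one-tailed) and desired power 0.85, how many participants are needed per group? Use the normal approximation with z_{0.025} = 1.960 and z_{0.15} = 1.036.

n = 38 per group

For two independent groups with equal n: n = 2·((z_{α} + z_β) / d)².
z_{α} + z_β = 1.960 + 1.036 = 2.996.
n = 2 × (2.996 / 0.69)² = 2 × 4.342² = 2 × 18.85 = 37.7.
Round up to the next whole participant.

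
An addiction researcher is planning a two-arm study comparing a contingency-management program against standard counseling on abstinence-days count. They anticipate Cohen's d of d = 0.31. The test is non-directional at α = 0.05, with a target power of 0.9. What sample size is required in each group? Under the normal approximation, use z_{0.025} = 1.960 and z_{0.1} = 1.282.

n = 219 per group

For two independent groups with equal n: n = 2·((z_{α/2} + z_β) / d)².
z_{α/2} + z_β = 1.960 + 1.282 = 3.242.
n = 2 × (3.242 / 0.31)² = 2 × 10.458² = 2 × 109.37 = 218.7.
Round up to the next whole participant.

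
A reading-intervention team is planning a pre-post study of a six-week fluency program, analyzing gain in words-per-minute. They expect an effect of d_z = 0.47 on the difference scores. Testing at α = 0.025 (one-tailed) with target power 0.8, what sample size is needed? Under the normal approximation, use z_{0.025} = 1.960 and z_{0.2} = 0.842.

n = 36 pairs

For a paired (one-sample on differences) test: n = ((z_{α} + z_β) / d)².
z_{α} + z_β = 1.960 + 0.842 = 2.802.
n = (2.802 / 0.47)² = 5.962² = 35.54.
Round up.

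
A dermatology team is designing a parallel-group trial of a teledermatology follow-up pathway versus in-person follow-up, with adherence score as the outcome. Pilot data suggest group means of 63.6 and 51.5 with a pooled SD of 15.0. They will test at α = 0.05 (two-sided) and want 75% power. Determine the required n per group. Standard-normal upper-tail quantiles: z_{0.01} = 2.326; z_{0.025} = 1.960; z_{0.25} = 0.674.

Cohen's d = |M₁ − M₂| / SD_pooled = |63.6 − 51.5| / 15.0 = 12.1 / 15.0 = 0.807.
For two independent groups with equal n: n = 2·((z_{α/2} + z_β) / d)².
z_{α/2} + z_β = 1.960 + 0.674 = 2.634.
n = 2 × (2.634 / 0.807)² = 2 × 3.264² = 2 × 10.65 = 21.3.
Round up to the next whole participant.

n = 22 per group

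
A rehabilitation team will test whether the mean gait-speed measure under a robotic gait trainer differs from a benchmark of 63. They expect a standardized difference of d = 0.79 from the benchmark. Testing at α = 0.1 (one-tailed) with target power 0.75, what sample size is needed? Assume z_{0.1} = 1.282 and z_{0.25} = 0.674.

n = 7

For a one-sample test: n = ((z_{α} + z_β) / d)².
z_{α} + z_β = 1.282 + 0.674 = 1.956.
n = (1.956 / 0.79)² = 2.476² = 6.13.
Round up.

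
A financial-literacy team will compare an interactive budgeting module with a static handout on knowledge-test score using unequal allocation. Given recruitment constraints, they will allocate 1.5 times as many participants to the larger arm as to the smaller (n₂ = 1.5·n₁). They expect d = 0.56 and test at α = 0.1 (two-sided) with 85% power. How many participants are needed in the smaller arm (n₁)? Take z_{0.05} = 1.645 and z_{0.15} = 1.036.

With allocation ratio k = n₂/n₁ = 1.5, Var(x̄₁−x̄₂) = σ²(1/n₁ + 1/(k·n₁)) = σ²·(k+1)/(k·n₁).
So n₁ = (1 + 1/k)·((z_{α/2} + z_β)/d)² = 1.667 × (2.681/0.56)².
n₁ = 1.667 × 22.92 = 38.2.
Round up: n₁ = 39, giving n₂ = ⌈1.5 × 39⌉ = ⌈58.5⌉ = 59.

n₁ = 39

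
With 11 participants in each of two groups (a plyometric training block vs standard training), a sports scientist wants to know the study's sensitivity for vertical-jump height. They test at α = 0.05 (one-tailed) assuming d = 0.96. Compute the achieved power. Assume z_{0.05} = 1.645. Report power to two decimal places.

For two equal groups, power = Φ(d·√(n/2) − z_{α}).
d·√(n/2) = 0.96 × √(11/2) = 0.96 × 2.345 = 2.251.
z_β = 2.251 − 1.645 = 0.606.
Power = Φ(0.606) = 0.728.

power ≈ 0.73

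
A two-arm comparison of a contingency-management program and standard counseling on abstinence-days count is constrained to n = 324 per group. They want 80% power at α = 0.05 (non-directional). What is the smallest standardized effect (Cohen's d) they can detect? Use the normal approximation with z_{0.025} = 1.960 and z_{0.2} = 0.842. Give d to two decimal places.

For two independent groups of n = 324 each: d_min = (z_{α/2} + z_β)·√(2/n).
z-sum = 1.960 + 0.842 = 2.802.
d_min = 2.802 × √(2/324) = 2.802 × 0.0786 = 0.220.

d_min ≈ 0.22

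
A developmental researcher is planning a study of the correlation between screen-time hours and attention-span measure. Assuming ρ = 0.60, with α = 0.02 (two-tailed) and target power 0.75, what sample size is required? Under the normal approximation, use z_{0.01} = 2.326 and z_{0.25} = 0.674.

n = 22

Fisher's z: C = ½·ln((1+r)/(1−r)) = ½·ln(4.0000) = 0.6931.
n = ((z_{α/2} + z_β)/C)² + 3.
(2.326 + 0.674) / 0.6931 = 3.000 / 0.6931 = 4.328.
n = 4.328² + 3 = 18.73 + 3 = 21.7.
Round up.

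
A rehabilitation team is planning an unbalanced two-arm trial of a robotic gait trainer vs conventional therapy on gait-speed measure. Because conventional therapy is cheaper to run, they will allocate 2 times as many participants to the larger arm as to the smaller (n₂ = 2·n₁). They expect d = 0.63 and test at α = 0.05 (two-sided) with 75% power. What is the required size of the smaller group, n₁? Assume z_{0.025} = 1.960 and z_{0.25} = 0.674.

With allocation ratio k = n₂/n₁ = 2, Var(x̄₁−x̄₂) = σ²(1/n₁ + 1/(k·n₁)) = σ²·(k+1)/(k·n₁).
So n₁ = (1 + 1/k)·((z_{α/2} + z_β)/d)² = 1.500 × (2.634/0.63)².
n₁ = 1.500 × 17.48 = 26.2.
Round up: n₁ = 27, giving n₂ = 2 × 27 = 54.

n₁ = 27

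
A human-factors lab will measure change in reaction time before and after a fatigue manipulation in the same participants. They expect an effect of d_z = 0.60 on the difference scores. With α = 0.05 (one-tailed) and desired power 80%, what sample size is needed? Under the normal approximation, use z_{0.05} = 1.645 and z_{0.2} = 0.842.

n = 18 pairs

For a paired (one-sample on differences) test: n = ((z_{α} + z_β) / d)².
z_{α} + z_β = 1.645 + 0.842 = 2.487.
n = (2.487 / 0.60)² = 4.145² = 17.18.
Round up.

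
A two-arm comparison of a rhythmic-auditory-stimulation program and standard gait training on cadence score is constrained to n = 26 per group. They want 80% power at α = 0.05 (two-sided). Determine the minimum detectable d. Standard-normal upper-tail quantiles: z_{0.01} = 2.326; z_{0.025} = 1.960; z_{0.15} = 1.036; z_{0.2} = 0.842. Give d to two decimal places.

For two independent groups of n = 26 each: d_min = (z_{α/2} + z_β)·√(2/n).
z-sum = 1.960 + 0.842 = 2.802.
d_min = 2.802 × √(2/26) = 2.802 × 0.2774 = 0.777.

d_min ≈ 0.78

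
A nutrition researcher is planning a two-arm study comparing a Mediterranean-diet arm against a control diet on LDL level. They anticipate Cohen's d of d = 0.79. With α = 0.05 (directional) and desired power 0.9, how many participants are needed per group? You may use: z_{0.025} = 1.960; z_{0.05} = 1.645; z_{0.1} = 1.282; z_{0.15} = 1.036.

n = 28 per group

For two independent groups with equal n: n = 2·((z_{α} + z_β) / d)².
z_{α} + z_β = 1.645 + 1.282 = 2.927.
n = 2 × (2.927 / 0.79)² = 2 × 3.705² = 2 × 13.73 = 27.5.
Round up to the next whole participant.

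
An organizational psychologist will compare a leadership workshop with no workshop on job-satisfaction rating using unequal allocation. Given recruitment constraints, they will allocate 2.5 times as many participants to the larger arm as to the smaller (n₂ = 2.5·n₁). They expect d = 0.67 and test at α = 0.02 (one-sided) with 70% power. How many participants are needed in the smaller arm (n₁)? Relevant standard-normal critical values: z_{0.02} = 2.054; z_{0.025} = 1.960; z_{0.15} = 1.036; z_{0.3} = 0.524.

With allocation ratio k = n₂/n₁ = 2.5, Var(x̄₁−x̄₂) = σ²(1/n₁ + 1/(k·n₁)) = σ²·(k+1)/(k·n₁).
So n₁ = (1 + 1/k)·((z_{α} + z_β)/d)² = 1.400 × (2.578/0.67)².
n₁ = 1.400 × 14.81 = 20.7.
Round up: n₁ = 21, giving n₂ = ⌈2.5 × 21⌉ = ⌈52.5⌉ = 53.

n₁ = 21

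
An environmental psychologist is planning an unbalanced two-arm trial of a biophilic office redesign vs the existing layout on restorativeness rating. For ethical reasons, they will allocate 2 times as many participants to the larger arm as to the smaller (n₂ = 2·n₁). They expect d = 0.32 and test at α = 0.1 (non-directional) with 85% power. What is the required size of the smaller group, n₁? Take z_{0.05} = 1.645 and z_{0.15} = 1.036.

n₁ = 106

With allocation ratio k = n₂/n₁ = 2, Var(x̄₁−x̄₂) = σ²(1/n₁ + 1/(k·n₁)) = σ²·(k+1)/(k·n₁).
So n₁ = (1 + 1/k)·((z_{α/2} + z_β)/d)² = 1.500 × (2.681/0.32)².
n₁ = 1.500 × 70.19 = 105.3.
Round up: n₁ = 106, giving n₂ = 2 × 106 = 212.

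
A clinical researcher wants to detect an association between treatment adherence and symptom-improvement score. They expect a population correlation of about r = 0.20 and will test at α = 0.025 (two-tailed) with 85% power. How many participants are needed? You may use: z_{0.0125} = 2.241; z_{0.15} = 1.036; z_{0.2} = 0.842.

Fisher's z: C = ½·ln((1+r)/(1−r)) = ½·ln(1.5000) = 0.2027.
n = ((z_{α/2} + z_β)/C)² + 3.
(2.241 + 1.036) / 0.2027 = 3.277 / 0.2027 = 16.167.
n = 16.167² + 3 = 261.36 + 3 = 264.4.
Round up.

n = 265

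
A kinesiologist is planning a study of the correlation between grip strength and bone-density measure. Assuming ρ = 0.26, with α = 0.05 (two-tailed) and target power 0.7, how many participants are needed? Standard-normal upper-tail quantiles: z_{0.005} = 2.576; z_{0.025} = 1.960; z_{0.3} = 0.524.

n = 91

Fisher's z: C = ½·ln((1+r)/(1−r)) = ½·ln(1.7027) = 0.2661.
n = ((z_{α/2} + z_β)/C)² + 3.
(1.960 + 0.524) / 0.2661 = 2.484 / 0.2661 = 9.335.
n = 9.335² + 3 = 87.14 + 3 = 90.1.
Round up.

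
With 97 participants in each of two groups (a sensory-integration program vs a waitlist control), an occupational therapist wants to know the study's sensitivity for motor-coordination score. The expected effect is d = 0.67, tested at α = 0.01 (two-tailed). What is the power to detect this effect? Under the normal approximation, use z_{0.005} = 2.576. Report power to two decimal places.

For two equal groups, power = Φ(d·√(n/2) − z_{α/2}).
d·√(n/2) = 0.67 × √(97/2) = 0.67 × 6.964 = 4.666.
z_β = 4.666 − 2.576 = 2.090.
Power = Φ(2.090) = 0.982.

power ≈ 0.98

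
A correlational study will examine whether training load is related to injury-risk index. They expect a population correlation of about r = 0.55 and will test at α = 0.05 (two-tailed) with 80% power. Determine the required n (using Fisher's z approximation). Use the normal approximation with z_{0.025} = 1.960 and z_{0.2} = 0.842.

n = 24

Fisher's z: C = ½·ln((1+r)/(1−r)) = ½·ln(3.4444) = 0.6184.
n = ((z_{α/2} + z_β)/C)² + 3.
(1.960 + 0.842) / 0.6184 = 2.802 / 0.6184 = 4.531.
n = 4.531² + 3 = 20.53 + 3 = 23.5.
Round up.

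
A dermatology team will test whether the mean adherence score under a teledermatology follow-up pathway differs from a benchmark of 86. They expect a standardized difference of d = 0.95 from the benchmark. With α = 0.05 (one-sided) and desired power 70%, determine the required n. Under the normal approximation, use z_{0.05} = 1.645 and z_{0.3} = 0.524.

n = 6

For a one-sample test: n = ((z_{α} + z_β) / d)².
z_{α} + z_β = 1.645 + 0.524 = 2.169.
n = (2.169 / 0.95)² = 2.283² = 5.21.
Round up.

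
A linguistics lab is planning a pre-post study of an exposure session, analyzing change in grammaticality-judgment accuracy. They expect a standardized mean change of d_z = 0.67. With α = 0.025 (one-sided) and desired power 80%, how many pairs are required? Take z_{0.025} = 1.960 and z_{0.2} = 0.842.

For a paired (one-sample on differences) test: n = ((z_{α} + z_β) / d)².
z_{α} + z_β = 1.960 + 0.842 = 2.802.
n = (2.802 / 0.67)² = 4.182² = 17.49.
Round up.

n = 18 pairs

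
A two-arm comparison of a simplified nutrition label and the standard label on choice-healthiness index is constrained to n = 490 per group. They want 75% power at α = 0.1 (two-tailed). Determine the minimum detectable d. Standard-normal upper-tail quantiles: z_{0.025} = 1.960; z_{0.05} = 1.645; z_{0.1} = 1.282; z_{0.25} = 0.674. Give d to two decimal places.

For two independent groups of n = 490 each: d_min = (z_{α/2} + z_β)·√(2/n).
z-sum = 1.645 + 0.674 = 2.319.
d_min = 2.319 × √(2/490) = 2.319 × 0.0639 = 0.148.

d_min ≈ 0.15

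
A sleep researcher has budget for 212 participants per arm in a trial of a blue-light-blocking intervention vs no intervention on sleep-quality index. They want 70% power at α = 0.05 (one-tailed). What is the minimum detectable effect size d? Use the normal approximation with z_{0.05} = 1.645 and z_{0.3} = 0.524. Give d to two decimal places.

d_min ≈ 0.21

For two independent groups of n = 212 each: d_min = (z_{α} + z_β)·√(2/n).
z-sum = 1.645 + 0.524 = 2.169.
d_min = 2.169 × √(2/212) = 2.169 × 0.0971 = 0.211.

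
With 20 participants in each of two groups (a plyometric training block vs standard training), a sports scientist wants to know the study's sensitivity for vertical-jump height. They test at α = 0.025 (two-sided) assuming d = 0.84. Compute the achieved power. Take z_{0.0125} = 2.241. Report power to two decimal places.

power ≈ 0.66

For two equal groups, power = Φ(d·√(n/2) − z_{α/2}).
d·√(n/2) = 0.84 × √(20/2) = 0.84 × 3.162 = 2.656.
z_β = 2.656 − 2.241 = 0.415.
Power = Φ(0.415) = 0.661.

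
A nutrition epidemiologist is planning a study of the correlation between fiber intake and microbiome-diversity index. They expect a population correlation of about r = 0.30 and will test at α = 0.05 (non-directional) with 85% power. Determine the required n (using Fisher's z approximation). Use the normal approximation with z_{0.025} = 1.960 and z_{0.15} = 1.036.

Fisher's z: C = ½·ln((1+r)/(1−r)) = ½·ln(1.8571) = 0.3095.
n = ((z_{α/2} + z_β)/C)² + 3.
(1.960 + 1.036) / 0.3095 = 2.996 / 0.3095 = 9.680.
n = 9.680² + 3 = 93.70 + 3 = 96.7.
Round up.

n = 97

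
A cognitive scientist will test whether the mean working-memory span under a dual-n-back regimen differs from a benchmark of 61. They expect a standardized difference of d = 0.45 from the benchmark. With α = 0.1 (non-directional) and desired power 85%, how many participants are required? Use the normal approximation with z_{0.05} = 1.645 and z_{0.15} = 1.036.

n = 36

For a one-sample test: n = ((z_{α/2} + z_β) / d)².
z_{α/2} + z_β = 1.645 + 1.036 = 2.681.
n = (2.681 / 0.45)² = 5.958² = 35.50.
Round up.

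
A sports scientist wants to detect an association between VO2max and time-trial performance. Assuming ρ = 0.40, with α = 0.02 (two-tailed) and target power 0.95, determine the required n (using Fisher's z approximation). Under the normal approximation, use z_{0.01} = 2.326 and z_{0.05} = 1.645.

n = 91

Fisher's z: C = ½·ln((1+r)/(1−r)) = ½·ln(2.3333) = 0.4236.
n = ((z_{α/2} + z_β)/C)² + 3.
(2.326 + 1.645) / 0.4236 = 3.971 / 0.4236 = 9.374.
n = 9.374² + 3 = 87.88 + 3 = 90.9.
Round up.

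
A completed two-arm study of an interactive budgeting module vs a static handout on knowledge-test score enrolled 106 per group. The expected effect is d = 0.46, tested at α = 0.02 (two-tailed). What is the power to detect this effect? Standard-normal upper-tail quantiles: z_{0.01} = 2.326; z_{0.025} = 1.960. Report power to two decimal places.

power ≈ 0.85

For two equal groups, power = Φ(d·√(n/2) − z_{α/2}).
d·√(n/2) = 0.46 × √(106/2) = 0.46 × 7.280 = 3.349.
z_β = 3.349 − 2.326 = 1.023.
Power = Φ(1.023) = 0.847.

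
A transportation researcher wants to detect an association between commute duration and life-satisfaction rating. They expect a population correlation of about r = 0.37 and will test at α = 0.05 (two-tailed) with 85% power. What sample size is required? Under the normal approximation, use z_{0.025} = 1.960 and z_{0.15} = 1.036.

Fisher's z: C = ½·ln((1+r)/(1−r)) = ½·ln(2.1746) = 0.3884.
n = ((z_{α/2} + z_β)/C)² + 3.
(1.960 + 1.036) / 0.3884 = 2.996 / 0.3884 = 7.714.
n = 7.714² + 3 = 59.50 + 3 = 62.5.
Round up.

n = 63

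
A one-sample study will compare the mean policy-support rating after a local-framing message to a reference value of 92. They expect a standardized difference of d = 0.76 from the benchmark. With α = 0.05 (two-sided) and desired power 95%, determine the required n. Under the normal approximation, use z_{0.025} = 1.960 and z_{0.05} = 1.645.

For a one-sample test: n = ((z_{α/2} + z_β) / d)².
z_{α/2} + z_β = 1.960 + 1.645 = 3.605.
n = (3.605 / 0.76)² = 4.743² = 22.50.
Round up.

n = 23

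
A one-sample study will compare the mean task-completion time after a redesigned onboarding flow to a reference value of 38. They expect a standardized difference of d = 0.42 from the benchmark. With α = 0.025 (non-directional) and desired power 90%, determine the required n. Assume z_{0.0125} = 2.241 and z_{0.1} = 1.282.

n = 71

For a one-sample test: n = ((z_{α/2} + z_β) / d)².
z_{α/2} + z_β = 2.241 + 1.282 = 3.523.
n = (3.523 / 0.42)² = 8.388² = 70.36.
Round up.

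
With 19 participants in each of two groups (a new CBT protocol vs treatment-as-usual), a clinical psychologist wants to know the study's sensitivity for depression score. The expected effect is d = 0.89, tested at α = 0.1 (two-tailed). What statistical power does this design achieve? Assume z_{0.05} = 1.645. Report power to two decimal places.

power ≈ 0.86

For two equal groups, power = Φ(d·√(n/2) − z_{α/2}).
d·√(n/2) = 0.89 × √(19/2) = 0.89 × 3.082 = 2.743.
z_β = 2.743 − 1.645 = 1.098.
Power = Φ(1.098) = 0.864.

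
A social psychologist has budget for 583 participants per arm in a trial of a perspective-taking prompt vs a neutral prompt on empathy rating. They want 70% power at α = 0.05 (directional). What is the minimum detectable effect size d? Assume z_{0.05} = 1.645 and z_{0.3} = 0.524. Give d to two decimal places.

For two independent groups of n = 583 each: d_min = (z_{α} + z_β)·√(2/n).
z-sum = 1.645 + 0.524 = 2.169.
d_min = 2.169 × √(2/583) = 2.169 × 0.0586 = 0.127.

d_min ≈ 0.13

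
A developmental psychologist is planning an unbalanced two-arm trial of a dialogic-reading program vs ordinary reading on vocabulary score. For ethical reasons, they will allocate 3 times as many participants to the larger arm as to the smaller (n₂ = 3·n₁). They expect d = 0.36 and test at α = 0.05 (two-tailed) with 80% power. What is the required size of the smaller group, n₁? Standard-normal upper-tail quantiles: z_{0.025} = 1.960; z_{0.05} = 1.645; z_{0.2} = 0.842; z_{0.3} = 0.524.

n₁ = 81

With allocation ratio k = n₂/n₁ = 3, Var(x̄₁−x̄₂) = σ²(1/n₁ + 1/(k·n₁)) = σ²·(k+1)/(k·n₁).
So n₁ = (1 + 1/k)·((z_{α/2} + z_β)/d)² = 1.333 × (2.802/0.36)².
n₁ = 1.333 × 60.58 = 80.8.
Round up: n₁ = 81, giving n₂ = 3 × 81 = 243.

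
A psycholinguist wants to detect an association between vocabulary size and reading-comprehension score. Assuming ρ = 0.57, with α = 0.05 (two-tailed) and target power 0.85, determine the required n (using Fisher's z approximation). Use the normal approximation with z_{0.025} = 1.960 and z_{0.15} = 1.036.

n = 25

Fisher's z: C = ½·ln((1+r)/(1−r)) = ½·ln(3.6512) = 0.6475.
n = ((z_{α/2} + z_β)/C)² + 3.
(1.960 + 1.036) / 0.6475 = 2.996 / 0.6475 = 4.627.
n = 4.627² + 3 = 21.41 + 3 = 24.4.
Round up.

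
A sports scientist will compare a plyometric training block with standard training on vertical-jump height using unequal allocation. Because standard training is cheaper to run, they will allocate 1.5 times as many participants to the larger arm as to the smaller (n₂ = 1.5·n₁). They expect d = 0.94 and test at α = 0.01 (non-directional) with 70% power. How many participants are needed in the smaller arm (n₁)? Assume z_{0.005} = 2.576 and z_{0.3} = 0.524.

With allocation ratio k = n₂/n₁ = 1.5, Var(x̄₁−x̄₂) = σ²(1/n₁ + 1/(k·n₁)) = σ²·(k+1)/(k·n₁).
So n₁ = (1 + 1/k)·((z_{α/2} + z_β)/d)² = 1.667 × (3.100/0.94)².
n₁ = 1.667 × 10.88 = 18.1.
Round up: n₁ = 19, giving n₂ = ⌈1.5 × 19⌉ = ⌈28.5⌉ = 29.

n₁ = 19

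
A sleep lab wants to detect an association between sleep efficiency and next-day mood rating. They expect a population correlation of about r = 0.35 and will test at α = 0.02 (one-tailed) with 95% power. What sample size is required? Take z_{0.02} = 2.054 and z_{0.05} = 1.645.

Fisher's z: C = ½·ln((1+r)/(1−r)) = ½·ln(2.0769) = 0.3654.
n = ((z_{α} + z_β)/C)² + 3.
(2.054 + 1.645) / 0.3654 = 3.699 / 0.3654 = 10.123.
n = 10.123² + 3 = 102.48 + 3 = 105.5.
Round up.

n = 106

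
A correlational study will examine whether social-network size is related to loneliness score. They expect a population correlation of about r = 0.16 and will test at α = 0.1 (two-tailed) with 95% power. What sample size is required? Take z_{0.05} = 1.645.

Fisher's z: C = ½·ln((1+r)/(1−r)) = ½·ln(1.3810) = 0.1614.
n = ((z_{α/2} + z_β)/C)² + 3.
(1.645 + 1.645) / 0.1614 = 3.290 / 0.1614 = 20.384.
n = 20.384² + 3 = 415.51 + 3 = 418.5.
Round up.

n = 419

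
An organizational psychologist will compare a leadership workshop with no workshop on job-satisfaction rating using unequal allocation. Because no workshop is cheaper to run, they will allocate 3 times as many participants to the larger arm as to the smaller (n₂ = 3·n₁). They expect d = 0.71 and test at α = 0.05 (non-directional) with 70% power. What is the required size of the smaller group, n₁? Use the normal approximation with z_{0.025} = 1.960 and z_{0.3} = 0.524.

n₁ = 17

With allocation ratio k = n₂/n₁ = 3, Var(x̄₁−x̄₂) = σ²(1/n₁ + 1/(k·n₁)) = σ²·(k+1)/(k·n₁).
So n₁ = (1 + 1/k)·((z_{α/2} + z_β)/d)² = 1.333 × (2.484/0.71)².
n₁ = 1.333 × 12.24 = 16.3.
Round up: n₁ = 17, giving n₂ = 3 × 17 = 51.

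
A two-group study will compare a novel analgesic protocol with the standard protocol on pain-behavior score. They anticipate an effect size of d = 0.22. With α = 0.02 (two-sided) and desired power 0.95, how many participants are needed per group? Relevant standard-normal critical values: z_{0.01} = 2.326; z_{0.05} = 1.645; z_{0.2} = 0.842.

n = 652 per group

For two independent groups with equal n: n = 2·((z_{α/2} + z_β) / d)².
z_{α/2} + z_β = 2.326 + 1.645 = 3.971.
n = 2 × (3.971 / 0.22)² = 2 × 18.050² = 2 × 325.80 = 651.6.
Round up to the next whole participant.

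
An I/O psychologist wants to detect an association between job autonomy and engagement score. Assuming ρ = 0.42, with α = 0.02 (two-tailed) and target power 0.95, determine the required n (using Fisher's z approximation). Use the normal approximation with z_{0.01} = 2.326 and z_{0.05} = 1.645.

Fisher's z: C = ½·ln((1+r)/(1−r)) = ½·ln(2.4483) = 0.4477.
n = ((z_{α/2} + z_β)/C)² + 3.
(2.326 + 1.645) / 0.4477 = 3.971 / 0.4477 = 8.870.
n = 8.870² + 3 = 78.67 + 3 = 81.7.
Round up.

n = 82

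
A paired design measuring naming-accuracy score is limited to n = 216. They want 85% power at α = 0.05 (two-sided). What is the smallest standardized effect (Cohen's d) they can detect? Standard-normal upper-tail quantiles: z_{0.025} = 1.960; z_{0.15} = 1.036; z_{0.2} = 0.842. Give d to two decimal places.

d_min ≈ 0.20

For a single sample (or paired design) of n = 216: d_min = (z_{α/2} + z_β)/√n.
z-sum = 1.960 + 1.036 = 2.996.
d_min = 2.996 / √216 = 2.996 / 14.697 = 0.204.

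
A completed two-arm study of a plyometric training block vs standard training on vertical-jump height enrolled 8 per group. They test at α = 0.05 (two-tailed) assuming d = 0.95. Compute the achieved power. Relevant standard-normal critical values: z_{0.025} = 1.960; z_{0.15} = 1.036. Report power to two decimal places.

For two equal groups, power = Φ(d·√(n/2) − z_{α/2}).
d·√(n/2) = 0.95 × √(8/2) = 0.95 × 2.000 = 1.900.
z_β = 1.900 − 1.960 = -0.060.
Power = Φ(-0.060) = 0.476.

power ≈ 0.48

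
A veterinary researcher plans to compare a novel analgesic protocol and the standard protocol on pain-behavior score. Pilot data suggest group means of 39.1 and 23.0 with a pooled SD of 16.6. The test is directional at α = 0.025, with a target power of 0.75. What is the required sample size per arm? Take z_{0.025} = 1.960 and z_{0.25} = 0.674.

n = 15 per group

Cohen's d = |M₁ − M₂| / SD_pooled = |39.1 − 23.0| / 16.6 = 16.1 / 16.6 = 0.970.
For two independent groups with equal n: n = 2·((z_{α} + z_β) / d)².
z_{α} + z_β = 1.960 + 0.674 = 2.634.
n = 2 × (2.634 / 0.970)² = 2 × 2.715² = 2 × 7.37 = 14.7.
Round up to the next whole participant.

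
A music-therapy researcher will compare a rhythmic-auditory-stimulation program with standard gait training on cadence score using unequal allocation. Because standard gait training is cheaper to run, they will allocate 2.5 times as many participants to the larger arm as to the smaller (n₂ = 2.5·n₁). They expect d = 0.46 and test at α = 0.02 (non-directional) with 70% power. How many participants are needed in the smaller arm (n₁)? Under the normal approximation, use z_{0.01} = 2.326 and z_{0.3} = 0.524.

With allocation ratio k = n₂/n₁ = 2.5, Var(x̄₁−x̄₂) = σ²(1/n₁ + 1/(k·n₁)) = σ²·(k+1)/(k·n₁).
So n₁ = (1 + 1/k)·((z_{α/2} + z_β)/d)² = 1.400 × (2.850/0.46)².
n₁ = 1.400 × 38.39 = 53.7.
Round up: n₁ = 54, giving n₂ = 2.5 × 54 = 135.

n₁ = 54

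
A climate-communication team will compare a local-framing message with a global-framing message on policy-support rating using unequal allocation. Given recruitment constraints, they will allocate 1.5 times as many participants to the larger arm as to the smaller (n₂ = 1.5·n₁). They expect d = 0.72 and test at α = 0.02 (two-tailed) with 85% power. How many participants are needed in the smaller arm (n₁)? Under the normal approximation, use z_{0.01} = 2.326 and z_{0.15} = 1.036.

n₁ = 37

With allocation ratio k = n₂/n₁ = 1.5, Var(x̄₁−x̄₂) = σ²(1/n₁ + 1/(k·n₁)) = σ²·(k+1)/(k·n₁).
So n₁ = (1 + 1/k)·((z_{α/2} + z_β)/d)² = 1.667 × (3.362/0.72)².
n₁ = 1.667 × 21.80 = 36.3.
Round up: n₁ = 37, giving n₂ = ⌈1.5 × 37⌉ = ⌈55.5⌉ = 56.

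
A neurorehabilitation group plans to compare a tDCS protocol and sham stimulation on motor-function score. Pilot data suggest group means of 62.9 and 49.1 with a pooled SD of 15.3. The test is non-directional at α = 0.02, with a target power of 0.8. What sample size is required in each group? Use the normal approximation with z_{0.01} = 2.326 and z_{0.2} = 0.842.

n = 25 per group

Cohen's d = |M₁ − M₂| / SD_pooled = |62.9 − 49.1| / 15.3 = 13.8 / 15.3 = 0.902.
For two independent groups with equal n: n = 2·((z_{α/2} + z_β) / d)².
z_{α/2} + z_β = 2.326 + 0.842 = 3.168.
n = 2 × (3.168 / 0.902)² = 2 × 3.512² = 2 × 12.34 = 24.7.
Round up to the next whole participant.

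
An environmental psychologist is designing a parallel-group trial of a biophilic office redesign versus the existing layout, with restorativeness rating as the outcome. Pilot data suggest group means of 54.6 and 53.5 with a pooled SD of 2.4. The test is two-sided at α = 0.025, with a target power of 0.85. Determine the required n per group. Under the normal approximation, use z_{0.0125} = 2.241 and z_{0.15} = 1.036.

n = 103 per group

Cohen's d = |M₁ − M₂| / SD_pooled = |54.6 − 53.5| / 2.4 = 1.1 / 2.4 = 0.458.
For two independent groups with equal n: n = 2·((z_{α/2} + z_β) / d)².
z_{α/2} + z_β = 2.241 + 1.036 = 3.277.
n = 2 × (3.277 / 0.458)² = 2 × 7.155² = 2 × 51.19 = 102.4.
Round up to the next whole participant.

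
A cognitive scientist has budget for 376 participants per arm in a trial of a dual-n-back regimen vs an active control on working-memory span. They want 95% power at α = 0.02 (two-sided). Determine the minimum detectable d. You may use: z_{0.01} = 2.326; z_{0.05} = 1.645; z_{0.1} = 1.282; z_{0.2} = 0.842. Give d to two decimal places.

For two independent groups of n = 376 each: d_min = (z_{α/2} + z_β)·√(2/n).
z-sum = 2.326 + 1.645 = 3.971.
d_min = 3.971 × √(2/376) = 3.971 × 0.0729 = 0.290.

d_min ≈ 0.29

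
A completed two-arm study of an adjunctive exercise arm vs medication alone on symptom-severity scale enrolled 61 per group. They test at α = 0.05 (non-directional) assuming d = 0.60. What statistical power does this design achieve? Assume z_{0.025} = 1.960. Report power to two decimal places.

power ≈ 0.91

For two equal groups, power = Φ(d·√(n/2) − z_{α/2}).
d·√(n/2) = 0.60 × √(61/2) = 0.60 × 5.523 = 3.314.
z_β = 3.314 − 1.960 = 1.354.
Power = Φ(1.354) = 0.912.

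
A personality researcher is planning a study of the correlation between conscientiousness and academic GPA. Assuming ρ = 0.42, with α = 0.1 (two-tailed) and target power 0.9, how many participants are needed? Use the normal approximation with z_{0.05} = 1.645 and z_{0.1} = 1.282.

Fisher's z: C = ½·ln((1+r)/(1−r)) = ½·ln(2.4483) = 0.4477.
n = ((z_{α/2} + z_β)/C)² + 3.
(1.645 + 1.282) / 0.4477 = 2.927 / 0.4477 = 6.538.
n = 6.538² + 3 = 42.74 + 3 = 45.7.
Round up.

n = 46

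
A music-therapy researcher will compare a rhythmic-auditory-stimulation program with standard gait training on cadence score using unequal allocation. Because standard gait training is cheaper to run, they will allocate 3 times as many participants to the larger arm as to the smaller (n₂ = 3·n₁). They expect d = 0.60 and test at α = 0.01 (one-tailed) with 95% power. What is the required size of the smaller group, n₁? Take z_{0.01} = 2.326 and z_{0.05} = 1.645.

With allocation ratio k = n₂/n₁ = 3, Var(x̄₁−x̄₂) = σ²(1/n₁ + 1/(k·n₁)) = σ²·(k+1)/(k·n₁).
So n₁ = (1 + 1/k)·((z_{α} + z_β)/d)² = 1.333 × (3.971/0.60)².
n₁ = 1.333 × 43.80 = 58.4.
Round up: n₁ = 59, giving n₂ = 3 × 59 = 177.

n₁ = 59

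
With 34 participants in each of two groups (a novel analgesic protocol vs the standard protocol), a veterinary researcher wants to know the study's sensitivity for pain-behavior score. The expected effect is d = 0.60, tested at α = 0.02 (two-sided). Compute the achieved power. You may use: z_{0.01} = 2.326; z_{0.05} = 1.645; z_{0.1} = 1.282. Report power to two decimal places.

For two equal groups, power = Φ(d·√(n/2) − z_{α/2}).
d·√(n/2) = 0.60 × √(34/2) = 0.60 × 4.123 = 2.474.
z_β = 2.474 − 2.326 = 0.148.
Power = Φ(0.148) = 0.559.

power ≈ 0.56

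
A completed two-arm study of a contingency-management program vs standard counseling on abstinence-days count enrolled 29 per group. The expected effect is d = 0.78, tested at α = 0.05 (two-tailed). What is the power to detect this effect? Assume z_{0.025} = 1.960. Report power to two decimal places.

For two equal groups, power = Φ(d·√(n/2) − z_{α/2}).
d·√(n/2) = 0.78 × √(29/2) = 0.78 × 3.808 = 2.970.
z_β = 2.970 − 1.960 = 1.010.
Power = Φ(1.010) = 0.844.

power ≈ 0.84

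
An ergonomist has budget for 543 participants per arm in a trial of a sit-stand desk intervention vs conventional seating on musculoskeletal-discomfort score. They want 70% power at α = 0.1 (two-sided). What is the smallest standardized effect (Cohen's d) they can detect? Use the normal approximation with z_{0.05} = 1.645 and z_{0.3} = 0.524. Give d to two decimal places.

For two independent groups of n = 543 each: d_min = (z_{α/2} + z_β)·√(2/n).
z-sum = 1.645 + 0.524 = 2.169.
d_min = 2.169 × √(2/543) = 2.169 × 0.0607 = 0.132.

d_min ≈ 0.13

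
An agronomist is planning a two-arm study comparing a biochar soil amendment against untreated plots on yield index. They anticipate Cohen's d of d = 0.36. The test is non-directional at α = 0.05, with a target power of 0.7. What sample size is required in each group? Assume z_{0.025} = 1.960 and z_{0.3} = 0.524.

n = 96 per group

For two independent groups with equal n: n = 2·((z_{α/2} + z_β) / d)².
z_{α/2} + z_β = 1.960 + 0.524 = 2.484.
n = 2 × (2.484 / 0.36)² = 2 × 6.900² = 2 × 47.61 = 95.2.
Round up to the next whole participant.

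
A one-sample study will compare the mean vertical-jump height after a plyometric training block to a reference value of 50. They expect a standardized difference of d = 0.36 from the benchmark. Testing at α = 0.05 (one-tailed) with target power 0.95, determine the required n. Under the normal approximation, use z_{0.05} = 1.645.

For a one-sample test: n = ((z_{α} + z_β) / d)².
z_{α} + z_β = 1.645 + 1.645 = 3.290.
n = (3.290 / 0.36)² = 9.139² = 83.52.
Round up.

n = 84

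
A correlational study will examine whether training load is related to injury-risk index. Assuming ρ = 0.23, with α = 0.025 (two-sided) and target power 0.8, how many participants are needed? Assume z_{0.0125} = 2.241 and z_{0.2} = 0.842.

n = 177

Fisher's z: C = ½·ln((1+r)/(1−r)) = ½·ln(1.5974) = 0.2342.
n = ((z_{α/2} + z_β)/C)² + 3.
(2.241 + 0.842) / 0.2342 = 3.083 / 0.2342 = 13.164.
n = 13.164² + 3 = 173.29 + 3 = 176.3.
Round up.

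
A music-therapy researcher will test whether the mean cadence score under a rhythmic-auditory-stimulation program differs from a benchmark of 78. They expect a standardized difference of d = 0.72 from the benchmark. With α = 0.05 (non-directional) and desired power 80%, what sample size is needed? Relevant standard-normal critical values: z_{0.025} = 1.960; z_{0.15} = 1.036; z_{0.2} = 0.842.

For a one-sample test: n = ((z_{α/2} + z_β) / d)².
z_{α/2} + z_β = 1.960 + 0.842 = 2.802.
n = (2.802 / 0.72)² = 3.892² = 15.15.
Round up.

n = 16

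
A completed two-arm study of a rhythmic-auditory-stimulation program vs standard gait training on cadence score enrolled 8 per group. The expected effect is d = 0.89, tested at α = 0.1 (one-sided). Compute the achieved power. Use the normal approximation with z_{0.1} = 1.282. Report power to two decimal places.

power ≈ 0.69

For two equal groups, power = Φ(d·√(n/2) − z_{α}).
d·√(n/2) = 0.89 × √(8/2) = 0.89 × 2.000 = 1.780.
z_β = 1.780 − 1.282 = 0.498.
Power = Φ(0.498) = 0.691.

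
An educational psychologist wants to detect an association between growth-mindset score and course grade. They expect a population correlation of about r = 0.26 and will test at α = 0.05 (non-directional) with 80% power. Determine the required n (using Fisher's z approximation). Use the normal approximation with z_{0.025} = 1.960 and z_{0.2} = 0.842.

n = 114

Fisher's z: C = ½·ln((1+r)/(1−r)) = ½·ln(1.7027) = 0.2661.
n = ((z_{α/2} + z_β)/C)² + 3.
(1.960 + 0.842) / 0.2661 = 2.802 / 0.2661 = 10.530.
n = 10.530² + 3 = 110.88 + 3 = 113.9.
Round up.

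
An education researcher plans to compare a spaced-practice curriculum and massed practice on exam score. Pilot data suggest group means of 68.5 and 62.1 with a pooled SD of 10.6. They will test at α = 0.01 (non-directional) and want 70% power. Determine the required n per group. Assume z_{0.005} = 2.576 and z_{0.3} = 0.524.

n = 53 per group

Cohen's d = |M₁ − M₂| / SD_pooled = |68.5 − 62.1| / 10.6 = 6.4 / 10.6 = 0.604.
For two independent groups with equal n: n = 2·((z_{α/2} + z_β) / d)².
z_{α/2} + z_β = 2.576 + 0.524 = 3.100.
n = 2 × (3.100 / 0.604)² = 2 × 5.132² = 2 × 26.34 = 52.7.
Round up to the next whole participant.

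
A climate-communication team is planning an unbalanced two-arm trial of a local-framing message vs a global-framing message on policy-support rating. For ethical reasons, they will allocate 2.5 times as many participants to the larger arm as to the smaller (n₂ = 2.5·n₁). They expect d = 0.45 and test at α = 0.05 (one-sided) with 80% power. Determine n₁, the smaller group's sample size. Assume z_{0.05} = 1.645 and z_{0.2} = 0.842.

n₁ = 43

With allocation ratio k = n₂/n₁ = 2.5, Var(x̄₁−x̄₂) = σ²(1/n₁ + 1/(k·n₁)) = σ²·(k+1)/(k·n₁).
So n₁ = (1 + 1/k)·((z_{α} + z_β)/d)² = 1.400 × (2.487/0.45)².
n₁ = 1.400 × 30.54 = 42.8.
Round up: n₁ = 43, giving n₂ = ⌈2.5 × 43⌉ = ⌈107.5⌉ = 108.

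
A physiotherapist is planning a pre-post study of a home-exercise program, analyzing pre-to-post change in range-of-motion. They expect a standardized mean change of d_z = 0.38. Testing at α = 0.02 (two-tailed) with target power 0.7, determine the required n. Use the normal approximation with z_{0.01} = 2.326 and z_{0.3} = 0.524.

n = 57 pairs

For a paired (one-sample on differences) test: n = ((z_{α/2} + z_β) / d)².
z_{α/2} + z_β = 2.326 + 0.524 = 2.850.
n = (2.850 / 0.38)² = 7.500² = 56.25.
Round up.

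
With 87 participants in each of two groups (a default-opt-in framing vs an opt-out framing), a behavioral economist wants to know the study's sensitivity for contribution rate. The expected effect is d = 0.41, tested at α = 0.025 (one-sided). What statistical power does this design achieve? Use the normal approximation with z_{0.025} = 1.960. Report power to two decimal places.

power ≈ 0.77

For two equal groups, power = Φ(d·√(n/2) − z_{α}).
d·√(n/2) = 0.41 × √(87/2) = 0.41 × 6.595 = 2.704.
z_β = 2.704 − 1.960 = 0.744.
Power = Φ(0.744) = 0.772.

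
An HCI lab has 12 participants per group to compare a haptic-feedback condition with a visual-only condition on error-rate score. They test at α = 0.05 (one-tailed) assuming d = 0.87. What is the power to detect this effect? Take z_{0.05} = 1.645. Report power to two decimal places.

power ≈ 0.69

For two equal groups, power = Φ(d·√(n/2) − z_{α}).
d·√(n/2) = 0.87 × √(12/2) = 0.87 × 2.449 = 2.131.
z_β = 2.131 − 1.645 = 0.486.
Power = Φ(0.486) = 0.687.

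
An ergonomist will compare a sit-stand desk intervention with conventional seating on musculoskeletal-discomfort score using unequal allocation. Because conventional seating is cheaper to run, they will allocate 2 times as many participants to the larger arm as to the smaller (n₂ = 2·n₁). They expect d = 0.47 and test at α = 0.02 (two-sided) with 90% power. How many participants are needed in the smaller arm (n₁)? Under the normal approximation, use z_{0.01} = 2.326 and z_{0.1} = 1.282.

With allocation ratio k = n₂/n₁ = 2, Var(x̄₁−x̄₂) = σ²(1/n₁ + 1/(k·n₁)) = σ²·(k+1)/(k·n₁).
So n₁ = (1 + 1/k)·((z_{α/2} + z_β)/d)² = 1.500 × (3.608/0.47)².
n₁ = 1.500 × 58.93 = 88.4.
Round up: n₁ = 89, giving n₂ = 2 × 89 = 178.

n₁ = 89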